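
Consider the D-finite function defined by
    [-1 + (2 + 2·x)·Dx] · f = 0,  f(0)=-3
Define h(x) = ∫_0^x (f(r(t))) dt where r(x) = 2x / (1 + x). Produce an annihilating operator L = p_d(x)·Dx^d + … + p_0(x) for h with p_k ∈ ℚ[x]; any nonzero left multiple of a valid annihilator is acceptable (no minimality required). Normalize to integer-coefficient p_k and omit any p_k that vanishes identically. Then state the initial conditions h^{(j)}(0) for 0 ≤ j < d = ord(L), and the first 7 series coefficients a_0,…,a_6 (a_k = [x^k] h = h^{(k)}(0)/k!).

f: a_k = -3, -3/2, 3/8, -3/16, 15/128, -21/256, 63/1024, …
Substitute x→r, Dx→(1/r')Dx; clear ⇒ L₀.
h=∫h₀ ⇒ L = L₀·Dx.
L = -Dx + (1 + 4·x + 3·x^2)·Dx^2  (order 2).
h: a_k = 0, -3, -3/2, 3/2, -15/8, 111/40, -75/16, …
ICs: h(0) = 0, h′(0) = -3.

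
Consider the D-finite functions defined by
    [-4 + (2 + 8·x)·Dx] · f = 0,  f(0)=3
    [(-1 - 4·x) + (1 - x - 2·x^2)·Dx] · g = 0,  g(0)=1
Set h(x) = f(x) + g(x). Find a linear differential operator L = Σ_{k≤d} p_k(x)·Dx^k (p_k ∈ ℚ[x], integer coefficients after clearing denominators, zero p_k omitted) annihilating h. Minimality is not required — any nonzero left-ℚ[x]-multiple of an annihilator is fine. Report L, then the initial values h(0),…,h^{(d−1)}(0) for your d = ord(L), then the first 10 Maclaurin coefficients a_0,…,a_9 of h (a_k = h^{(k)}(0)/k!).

f: a_k = 3, 6, -6, 12, -30, 84, -252, 792, -2574, 8580, …
g: a_k = 1, 1, 3, 5, 11, 21, 43, 85, 171, 341, …
Sum ⇒ L₀ = lclm(L_f,L_g) in ℚ(x)⟨Dx⟩.
L = (16 + 84·x + 120·x^2 + 160·x^3) + (-10 - 52·x - 204·x^2 - 400·x^3 - 400·x^4)·Dx + (-1 + 7·x + 56·x^2 + 8·x^3 - 200·x^4 - 160·x^5)·Dx^2  (order 2).
h: a_k = 4, 7, -3, 17, -19, 105, -209, 877, -2403, 8921, …
ICs: h(0) = 4, h′(0) = 7.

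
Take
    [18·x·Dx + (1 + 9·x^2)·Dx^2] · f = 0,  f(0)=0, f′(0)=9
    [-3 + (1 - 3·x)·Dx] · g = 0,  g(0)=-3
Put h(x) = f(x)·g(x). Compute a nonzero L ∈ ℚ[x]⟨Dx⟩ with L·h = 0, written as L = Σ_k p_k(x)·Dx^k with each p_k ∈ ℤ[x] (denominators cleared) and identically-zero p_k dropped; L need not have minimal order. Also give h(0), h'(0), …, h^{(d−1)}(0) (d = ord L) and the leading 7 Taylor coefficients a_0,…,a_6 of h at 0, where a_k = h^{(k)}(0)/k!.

f: a_k = 0, 9, 0, -27, 0, 729/5, 0, …
g: a_k = -3, -9, -27, -81, -243, -729, -2187, …
h₀=f·g: eliminate ⇒ L₀, order ≤ 2·1.
L = 54·x + (6 - 18·x + 108·x^2)·Dx + (-1 + 3·x - 9·x^2 + 27·x^3)·Dx^2  (order 2).
h: a_k = 0, -27, -81, -162, -486, -9477/5, -28431/5, …
ICs: h(0) = 0, h′(0) = -27.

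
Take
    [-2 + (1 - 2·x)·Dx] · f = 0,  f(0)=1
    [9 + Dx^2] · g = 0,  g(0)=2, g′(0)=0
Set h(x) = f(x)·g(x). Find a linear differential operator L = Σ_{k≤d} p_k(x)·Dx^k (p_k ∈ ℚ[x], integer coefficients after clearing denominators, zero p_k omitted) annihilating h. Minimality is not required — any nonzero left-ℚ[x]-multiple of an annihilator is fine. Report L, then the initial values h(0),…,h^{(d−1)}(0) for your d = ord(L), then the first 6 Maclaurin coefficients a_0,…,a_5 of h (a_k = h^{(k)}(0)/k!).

f: a_k = 1, 2, 4, 8, 16, 32, …
g: a_k = 2, 0, -9, 0, 27/4, 0, …
L₀ := L_f ⊗_s L_g (sym. prod.), ord ≤ 2.
L = (-9 + 18·x) + 4·Dx + (-1 + 2·x)·Dx^2  (order 2).
h: a_k = 2, 4, -1, -2, 11/4, 11/2, …
ICs: h(0) = 2, h′(0) = 4.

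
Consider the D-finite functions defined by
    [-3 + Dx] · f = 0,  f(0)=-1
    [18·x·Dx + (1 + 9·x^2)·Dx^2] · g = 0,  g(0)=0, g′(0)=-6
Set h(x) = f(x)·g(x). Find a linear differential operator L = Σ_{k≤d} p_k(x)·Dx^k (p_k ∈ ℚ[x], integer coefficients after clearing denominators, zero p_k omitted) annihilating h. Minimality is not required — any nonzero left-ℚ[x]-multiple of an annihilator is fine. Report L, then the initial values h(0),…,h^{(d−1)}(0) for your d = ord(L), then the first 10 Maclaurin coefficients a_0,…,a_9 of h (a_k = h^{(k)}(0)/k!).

L = (9 - 54·x + 81·x^2) + (-6 + 18·x - 54·x^2)·Dx + (1 + 9·x^2)·Dx^2  (order 2).
h: a_k = 0, 6, 18, 9, -27, 729/20, 891/4, -67797/280, -82377/56, 839079/448, …
ICs: h(0) = 0, h′(0) = 6.

f: a_k = -1, -3, -9/2, -9/2, -27/8, -81/40, -81/80, -243/560, -729/4480, -243/4480, …
g: a_k = 0, -6, 0, 18, 0, -486/5, 0, 4374/7, 0, -4374, …
Sym-product of L_f,L_g gives L₀ (≤ ord 2).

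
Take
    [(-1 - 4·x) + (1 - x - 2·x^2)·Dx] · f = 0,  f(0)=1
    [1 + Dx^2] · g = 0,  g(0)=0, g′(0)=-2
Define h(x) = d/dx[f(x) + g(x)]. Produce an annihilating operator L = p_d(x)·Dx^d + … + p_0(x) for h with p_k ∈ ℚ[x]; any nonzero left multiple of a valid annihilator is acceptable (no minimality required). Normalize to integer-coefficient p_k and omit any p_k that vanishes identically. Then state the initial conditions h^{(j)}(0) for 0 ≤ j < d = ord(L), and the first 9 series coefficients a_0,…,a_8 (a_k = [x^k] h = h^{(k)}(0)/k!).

f: a_k = 1, 1, 3, 5, 11, 21, 43, 85, 171, …
g: a_k = 0, -2, 0, 1/3, 0, -1/60, 0, 1/2520, 0, …
f+g: L₀ = lclm(L_f,L_g), ord ≤ 1+2.
Differentiate: ansatz ord ≤ ord L₀ ⇒ L.
L = (270 + 1200·x + 2862·x^2 + 1860·x^3 + 1920·x^4 + 144·x^5 + 96·x^6) + (-31 - 115·x + 75·x^2 + 241·x^3 + 430·x^4 + 372·x^5 + 56·x^6 + 32·x^7)·Dx + (270 + 1200·x + 2862·x^2 + 1860·x^3 + 1920·x^4 + 144·x^5 + 96·x^6)·Dx^2 + (-31 - 115·x + 75·x^2 + 241·x^3 + 430·x^4 + 372·x^5 + 56·x^6 + 32·x^7)·Dx^3  (order 3).
h: a_k = -1, 6, 16, 44, 1259/12, 258, 214201/360, 1368, 61871039/20160, …
ICs: h(0) = -1, h′(0) = 6, h′′(0) = 32.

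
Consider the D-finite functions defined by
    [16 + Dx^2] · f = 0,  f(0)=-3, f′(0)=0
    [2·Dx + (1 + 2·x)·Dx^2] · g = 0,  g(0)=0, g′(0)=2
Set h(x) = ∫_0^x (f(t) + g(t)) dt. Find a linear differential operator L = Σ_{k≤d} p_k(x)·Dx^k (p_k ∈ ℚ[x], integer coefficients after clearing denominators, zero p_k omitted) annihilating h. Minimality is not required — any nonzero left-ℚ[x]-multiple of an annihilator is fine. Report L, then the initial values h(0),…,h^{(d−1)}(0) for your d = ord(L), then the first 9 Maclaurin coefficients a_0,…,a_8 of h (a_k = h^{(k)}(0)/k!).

L = (160 + 256·x + 256·x^2)·Dx^2 + (48 + 224·x + 384·x^2 + 256·x^3)·Dx^3 + (10 + 16·x + 16·x^2)·Dx^4 + (3 + 14·x + 24·x^2 + 16·x^3)·Dx^5  (order 5).
h: a_k = 0, -3, 1, 22/3, 2/3, -36/5, 16/15, 32/35, 16/7, …
ICs: h(0) = 0, h′(0) = -3, h′′(0) = 2, h′′′(0) = 44, h′′′′(0) = 16.

f: a_k = -3, 0, 24, 0, -32, 0, 256/15, 0, -512/105, …
g: a_k = 0, 2, -2, 8/3, -4, 32/5, -32/3, 128/7, -32, …
L₀ := lclm(L_f,L_g); ord L₀ ≤ 2+2.
h=∫h₀ ⇒ L = L₀·Dx.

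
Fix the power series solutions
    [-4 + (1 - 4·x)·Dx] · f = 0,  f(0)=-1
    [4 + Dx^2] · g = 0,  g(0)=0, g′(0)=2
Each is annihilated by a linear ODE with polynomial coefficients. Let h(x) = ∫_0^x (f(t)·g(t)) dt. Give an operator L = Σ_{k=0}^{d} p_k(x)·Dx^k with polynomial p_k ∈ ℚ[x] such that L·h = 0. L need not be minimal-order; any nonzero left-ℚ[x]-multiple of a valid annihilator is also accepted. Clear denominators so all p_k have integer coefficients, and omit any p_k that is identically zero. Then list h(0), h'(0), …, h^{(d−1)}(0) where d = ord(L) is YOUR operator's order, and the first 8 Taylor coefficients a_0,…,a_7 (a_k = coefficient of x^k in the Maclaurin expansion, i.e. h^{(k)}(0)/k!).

L = (-4 + 16·x)·Dx + 8·Dx^2 + (-1 + 4·x)·Dx^3  (order 3).
h: a_k = 0, 0, -1, -8/3, -23/3, -368/15, -3682/45, -4208/15, …
ICs: h(0) = 0, h′(0) = 0, h′′(0) = -2.

f: a_k = -1, -4, -16, -64, -256, -1024, -4096, -16384, …
g: a_k = 0, 2, 0, -4/3, 0, 4/15, 0, -8/315, …
L₀ := L_f ⊗_s L_g (sym. prod.), ord ≤ 2.
h=∫h₀ ⇒ L = L₀·Dx.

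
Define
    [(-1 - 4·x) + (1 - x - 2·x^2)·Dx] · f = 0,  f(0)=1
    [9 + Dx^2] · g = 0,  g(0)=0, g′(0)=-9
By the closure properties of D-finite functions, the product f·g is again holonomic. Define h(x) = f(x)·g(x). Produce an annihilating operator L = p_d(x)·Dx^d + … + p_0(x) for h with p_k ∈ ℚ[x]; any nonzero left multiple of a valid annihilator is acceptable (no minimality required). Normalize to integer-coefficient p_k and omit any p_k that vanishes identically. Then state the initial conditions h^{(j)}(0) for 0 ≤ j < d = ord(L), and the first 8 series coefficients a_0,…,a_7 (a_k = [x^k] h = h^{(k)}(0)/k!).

f: a_k = 1, 1, 3, 5, 11, 21, 43, 85, …
g: a_k = 0, -9, 0, 27/2, 0, -243/40, 0, 729/560, …
L₀ := L_f ⊗_s L_g (sym. prod.), ord ≤ 2.
L = (-5 + 9·x + 18·x^2) + (2 + 8·x)·Dx + (-1 + x + 2·x^2)·Dx^2  (order 2).
h: a_k = 0, -9, -9, -27/2, -63/2, -2583/40, -5103/40, -143037/560, …
ICs: h(0) = 0, h′(0) = -9.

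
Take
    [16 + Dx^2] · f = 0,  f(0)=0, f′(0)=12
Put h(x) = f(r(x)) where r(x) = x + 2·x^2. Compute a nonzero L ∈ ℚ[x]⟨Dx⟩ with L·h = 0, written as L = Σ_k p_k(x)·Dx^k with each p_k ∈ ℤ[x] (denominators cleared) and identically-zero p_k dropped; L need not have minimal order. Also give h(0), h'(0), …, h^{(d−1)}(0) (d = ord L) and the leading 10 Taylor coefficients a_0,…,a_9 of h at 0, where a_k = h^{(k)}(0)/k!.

f: a_k = 0, 12, 0, -32, 0, 128/5, 0, -1024/105, 0, 2048/945, …
L₀ from L_f via x↦r, Dx↦r'^{-1}Dx.
L = (16 + 192·x + 768·x^2 + 1024·x^3) - 4·Dx + (1 + 4·x)·Dx^2  (order 2).
h: a_k = 0, 12, 24, -32, -192, -1792/5, 0, 106496/105, 28672/15, 1163264/945, …
ICs: h(0) = 0, h′(0) = 12.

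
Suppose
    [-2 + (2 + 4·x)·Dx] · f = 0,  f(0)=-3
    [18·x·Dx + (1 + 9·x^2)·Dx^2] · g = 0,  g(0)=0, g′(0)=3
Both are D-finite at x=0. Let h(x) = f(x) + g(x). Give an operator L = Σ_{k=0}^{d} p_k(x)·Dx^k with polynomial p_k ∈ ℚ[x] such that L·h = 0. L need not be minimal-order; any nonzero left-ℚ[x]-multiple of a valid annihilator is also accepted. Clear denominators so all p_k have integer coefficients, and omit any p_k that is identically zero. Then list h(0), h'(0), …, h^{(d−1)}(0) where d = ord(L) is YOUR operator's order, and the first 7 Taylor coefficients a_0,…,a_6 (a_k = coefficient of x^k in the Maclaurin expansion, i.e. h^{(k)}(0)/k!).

f: a_k = -3, -3, 3/2, -3/2, 15/8, -21/8, 63/16, …
g: a_k = 0, 3, 0, -9, 0, 243/5, 0, …
f+g: L₀ = lclm(L_f,L_g), ord ≤ 1+2.
L = (-18 - 90·x + 486·x^2 + 486·x^3)·Dx + (-21 - 72·x + 360·x^2 + 1944·x^3 + 1701·x^4)·Dx^2 + (-1 + 16·x + 54·x^2 + 198·x^3 + 567·x^4 + 486·x^5)·Dx^3  (order 3).
h: a_k = -3, 0, 3/2, -21/2, 15/8, 1839/40, 63/16, …
ICs: h(0) = -3, h′(0) = 0, h′′(0) = 3.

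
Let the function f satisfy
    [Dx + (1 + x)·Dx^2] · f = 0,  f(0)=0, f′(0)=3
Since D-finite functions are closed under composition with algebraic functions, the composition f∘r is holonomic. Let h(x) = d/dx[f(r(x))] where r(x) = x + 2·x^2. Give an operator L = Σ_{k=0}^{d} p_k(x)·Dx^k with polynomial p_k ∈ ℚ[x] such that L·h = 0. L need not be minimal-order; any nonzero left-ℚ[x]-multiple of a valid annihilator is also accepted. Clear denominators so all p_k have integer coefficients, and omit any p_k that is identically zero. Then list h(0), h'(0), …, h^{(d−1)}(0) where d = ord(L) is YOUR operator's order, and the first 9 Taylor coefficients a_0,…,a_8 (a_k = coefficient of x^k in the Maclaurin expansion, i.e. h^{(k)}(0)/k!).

L = (-3 + 4·x + 8·x^2) + (1 + 5·x + 6·x^2 + 8·x^3)·Dx  (order 1).
h: a_k = 3, 9, -15, -3, 33, -27, -39, 93, -15, …
ICs: h(0) = 3.

f: a_k = 0, 3, -3/2, 1, -3/4, 3/5, -1/2, 3/7, -3/8, …
h₀=f(r): pull back L_f along r ⇒ L₀.
Differentiate: ansatz ord ≤ ord L₀ ⇒ L.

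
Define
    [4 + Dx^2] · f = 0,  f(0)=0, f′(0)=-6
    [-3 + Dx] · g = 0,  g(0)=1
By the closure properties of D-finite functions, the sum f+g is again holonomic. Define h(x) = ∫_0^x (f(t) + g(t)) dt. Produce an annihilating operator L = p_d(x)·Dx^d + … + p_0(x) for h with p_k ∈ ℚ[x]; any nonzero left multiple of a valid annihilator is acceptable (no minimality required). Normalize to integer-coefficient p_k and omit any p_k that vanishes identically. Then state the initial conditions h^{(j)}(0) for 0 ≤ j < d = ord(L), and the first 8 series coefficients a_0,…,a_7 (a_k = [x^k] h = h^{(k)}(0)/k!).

L = -12·Dx + 4·Dx^2 - 3·Dx^3 + Dx^4  (order 4).
h: a_k = 0, 1, -3/2, 3/2, 17/8, 27/40, 49/240, 81/560, …
ICs: h(0) = 0, h′(0) = 1, h′′(0) = -3, h′′′(0) = 9.

f: a_k = 0, -6, 0, 4, 0, -4/5, 0, 8/105, …
g: a_k = 1, 3, 9/2, 9/2, 27/8, 81/40, 81/80, 243/560, …
L₀ := lclm(L_f,L_g); ord L₀ ≤ 2+1.
h=∫₀ˣh₀: take L = L₀·Dx.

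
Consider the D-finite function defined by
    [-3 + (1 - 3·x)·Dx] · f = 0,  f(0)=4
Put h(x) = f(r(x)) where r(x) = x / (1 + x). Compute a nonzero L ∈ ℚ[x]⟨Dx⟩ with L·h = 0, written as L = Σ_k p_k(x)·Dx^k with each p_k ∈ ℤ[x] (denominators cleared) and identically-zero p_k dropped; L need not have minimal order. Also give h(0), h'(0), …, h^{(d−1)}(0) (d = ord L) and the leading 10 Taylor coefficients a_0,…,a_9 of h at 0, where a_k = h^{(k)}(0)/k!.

L = 3 + (-1 + x + 2·x^2)·Dx  (order 1).
h: a_k = 4, 12, 24, 48, 96, 192, 384, 768, 1536, 3072, …
ICs: h(0) = 4.

f: a_k = 4, 12, 36, 108, 324, 972, 2916, 8748, 26244, 78732, …
L₀ from L_f via x↦r, Dx↦r'^{-1}Dx.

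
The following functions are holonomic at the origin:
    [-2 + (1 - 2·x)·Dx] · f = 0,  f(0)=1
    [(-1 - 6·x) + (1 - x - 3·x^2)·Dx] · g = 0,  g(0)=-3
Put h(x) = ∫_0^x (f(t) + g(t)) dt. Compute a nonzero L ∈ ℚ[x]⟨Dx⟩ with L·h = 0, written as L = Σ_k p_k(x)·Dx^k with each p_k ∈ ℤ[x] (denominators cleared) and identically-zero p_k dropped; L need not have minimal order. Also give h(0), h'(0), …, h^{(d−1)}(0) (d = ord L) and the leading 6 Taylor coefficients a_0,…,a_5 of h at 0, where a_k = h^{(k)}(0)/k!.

L = (8 - 36·x + 108·x^2 - 72·x^3)·Dx + (-2·x - 54·x^2 + 192·x^3 - 144·x^4)·Dx^2 + (-1 + 9·x - 23·x^2 + 6·x^3 + 42·x^4 - 36·x^5)·Dx^3  (order 3).
h: a_k = 0, -2, -1/2, -8/3, -13/4, -41/5, …
ICs: h(0) = 0, h′(0) = -2, h′′(0) = -1.

f: a_k = 1, 2, 4, 8, 16, 32, …
g: a_k = -3, -3, -12, -21, -57, -120, …
Weyl lclm of L_f,L_g ⇒ L₀ (ord ≤ 2).
h=∫₀ˣh₀: take L = L₀·Dx.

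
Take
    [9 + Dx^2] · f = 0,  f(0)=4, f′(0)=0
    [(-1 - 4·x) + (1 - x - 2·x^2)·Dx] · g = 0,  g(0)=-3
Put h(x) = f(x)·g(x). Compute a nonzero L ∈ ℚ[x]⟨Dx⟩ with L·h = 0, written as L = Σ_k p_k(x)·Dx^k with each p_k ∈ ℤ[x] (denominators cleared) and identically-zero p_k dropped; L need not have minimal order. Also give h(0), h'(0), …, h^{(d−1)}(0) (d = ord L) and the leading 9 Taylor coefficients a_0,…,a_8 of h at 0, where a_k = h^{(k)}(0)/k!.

L = (-5 + 9·x + 18·x^2) + (2 + 8·x)·Dx + (-1 + x + 2·x^2)·Dx^2  (order 2).
h: a_k = -12, -12, 18, -6, -21/2, -45/2, -627/20, -1527/20, -157923/1120, …
ICs: h(0) = -12, h′(0) = -12.

f: a_k = 4, 0, -18, 0, 27/2, 0, -81/20, 0, 729/1120, …
g: a_k = -3, -3, -9, -15, -33, -63, -129, -255, -513, …
h₀=f·g: eliminate ⇒ L₀, order ≤ 2·1.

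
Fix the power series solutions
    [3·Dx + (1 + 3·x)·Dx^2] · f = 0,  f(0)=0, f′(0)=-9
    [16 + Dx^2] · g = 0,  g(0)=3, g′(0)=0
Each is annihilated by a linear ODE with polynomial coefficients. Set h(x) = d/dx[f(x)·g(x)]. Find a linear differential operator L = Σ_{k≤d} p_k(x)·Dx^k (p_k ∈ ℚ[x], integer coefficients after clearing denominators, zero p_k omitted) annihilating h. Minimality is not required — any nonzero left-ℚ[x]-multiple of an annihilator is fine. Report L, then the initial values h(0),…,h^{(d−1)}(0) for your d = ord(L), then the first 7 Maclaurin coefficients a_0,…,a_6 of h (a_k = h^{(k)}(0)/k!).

L = (-252256 - 1400832·x + 774144·x^2 + 36937728·x^3 + 133871616·x^4 + 191102976·x^5 + 95551488·x^6) + (-43296 + 45216·x + 2557440·x^2 + 11404800·x^3 + 19906560·x^4 + 11943936·x^5)·Dx + (-14630 - 16992·x + 831600·x^2 + 6110208·x^3 + 17853696·x^4 + 23887872·x^5 + 11943936·x^6)·Dx^2 + (-2706 + 2826·x + 159840·x^2 + 712800·x^3 + 1244160·x^4 + 746496·x^5)·Dx^3 + (71 + 4410·x + 48951·x^2 + 237600·x^3 + 592920·x^4 + 746496·x^5 + 373248·x^6)·Dx^4  (order 4).
h: a_k = -27, 81, 405, -567, -387, 405, -807/5, …
ICs: h(0) = -27, h′(0) = 81, h′′(0) = 810, h′′′(0) = -3402.

f: a_k = 0, -9, 27/2, -27, 243/4, -729/5, 729/2, …
g: a_k = 3, 0, -24, 0, 32, 0, -256/15, …
h₀=f·g: eliminate ⇒ L₀, order ≤ 2·2.
Derive L from L₀ (diff closure).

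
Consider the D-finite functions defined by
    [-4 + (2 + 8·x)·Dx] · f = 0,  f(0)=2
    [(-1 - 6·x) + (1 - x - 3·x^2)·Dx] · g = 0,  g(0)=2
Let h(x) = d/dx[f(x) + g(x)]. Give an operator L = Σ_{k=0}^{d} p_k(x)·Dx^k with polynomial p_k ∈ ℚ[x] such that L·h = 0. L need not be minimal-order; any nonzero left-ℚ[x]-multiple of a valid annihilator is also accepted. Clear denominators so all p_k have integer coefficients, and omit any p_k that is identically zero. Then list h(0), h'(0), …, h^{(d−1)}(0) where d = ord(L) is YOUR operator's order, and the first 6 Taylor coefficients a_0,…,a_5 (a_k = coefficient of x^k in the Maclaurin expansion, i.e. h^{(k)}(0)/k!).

f: a_k = 2, 4, -4, 8, -20, 56, …
g: a_k = 2, 2, 8, 14, 38, 80, …
h₀=f+g: left-lcm gives L₀, ord ≤ 2.
h₀' ⇒ L via d/dx closure of L₀.
L = (-90 - 516·x - 1548·x^2 - 1296·x^3 - 1620·x^4) + (-15 - 288·x - 1752·x^2 - 4068·x^3 - 4914·x^4 - 4860·x^5)·Dx + (5 + 45·x + 109·x^2 - 18·x^3 - 468·x^4 - 1278·x^5 - 1080·x^6)·Dx^2  (order 2).
h: a_k = 6, 8, 66, 72, 680, 156, …
ICs: h(0) = 6, h′(0) = 8.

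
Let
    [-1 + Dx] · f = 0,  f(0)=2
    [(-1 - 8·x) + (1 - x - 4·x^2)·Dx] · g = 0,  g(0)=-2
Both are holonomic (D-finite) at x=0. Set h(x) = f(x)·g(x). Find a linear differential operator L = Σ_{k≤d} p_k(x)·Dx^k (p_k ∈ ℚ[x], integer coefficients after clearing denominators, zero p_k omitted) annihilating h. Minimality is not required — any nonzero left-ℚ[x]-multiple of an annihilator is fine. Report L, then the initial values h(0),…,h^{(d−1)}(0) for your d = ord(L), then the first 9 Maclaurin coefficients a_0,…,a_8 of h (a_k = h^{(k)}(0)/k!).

L = (2 + 7·x - 4·x^2) + (-1 + x + 4·x^2)·Dx  (order 1).
h: a_k = -4, -8, -26, -176/3, -977/6, -5963/15, -188797/180, -831287/315, -68891713/10080, …
ICs: h(0) = -4.

f: a_k = 2, 2, 1, 1/3, 1/12, 1/60, 1/360, 1/2520, 1/20160, …
g: a_k = -2, -2, -10, -18, -58, -130, -362, -882, -2330, …
L₀ := L_f ⊗_s L_g (sym. prod.), ord ≤ 1.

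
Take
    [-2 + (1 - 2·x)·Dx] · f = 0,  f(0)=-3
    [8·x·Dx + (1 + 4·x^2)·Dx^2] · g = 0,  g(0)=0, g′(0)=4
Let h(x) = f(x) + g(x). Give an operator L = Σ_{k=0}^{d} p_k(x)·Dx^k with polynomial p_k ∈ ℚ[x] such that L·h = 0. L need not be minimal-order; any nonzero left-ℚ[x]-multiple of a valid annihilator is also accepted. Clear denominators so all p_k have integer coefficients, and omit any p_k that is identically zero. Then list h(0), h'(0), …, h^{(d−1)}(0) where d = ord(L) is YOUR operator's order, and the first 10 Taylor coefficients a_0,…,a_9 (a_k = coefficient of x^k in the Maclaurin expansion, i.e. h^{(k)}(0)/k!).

L = (-8 + 64·x + 96·x^2)·Dx + (8 - 8·x + 32·x^2 + 96·x^3)·Dx^2 + (-1 + 16·x^4)·Dx^3  (order 3).
h: a_k = -3, -2, -12, -88/3, -48, -416/5, -192, -2944/7, -768, -12800/9, …
ICs: h(0) = -3, h′(0) = -2, h′′(0) = -24.

f: a_k = -3, -6, -12, -24, -48, -96, -192, -384, -768, -1536, …
g: a_k = 0, 4, 0, -16/3, 0, 64/5, 0, -256/7, 0, 1024/9, …
f+g: L₀ = lclm(L_f,L_g), ord ≤ 1+2.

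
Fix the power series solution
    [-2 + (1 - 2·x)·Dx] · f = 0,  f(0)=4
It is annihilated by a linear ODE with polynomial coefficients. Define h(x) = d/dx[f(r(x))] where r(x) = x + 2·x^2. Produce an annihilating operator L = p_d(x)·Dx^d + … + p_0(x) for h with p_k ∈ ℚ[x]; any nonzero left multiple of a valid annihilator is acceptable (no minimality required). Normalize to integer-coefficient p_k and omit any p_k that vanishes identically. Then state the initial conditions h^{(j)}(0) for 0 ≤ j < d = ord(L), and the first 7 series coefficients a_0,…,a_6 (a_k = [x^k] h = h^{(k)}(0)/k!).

L = (8 + 24·x + 48·x^2) + (-1 - 2·x + 12·x^2 + 16·x^3)·Dx  (order 1).
h: a_k = 8, 64, 288, 1280, 5120, 19968, 75264, …
ICs: h(0) = 8.

f: a_k = 4, 8, 16, 32, 64, 128, 256, …
h₀=f(r): pull back L_f along r ⇒ L₀.
h=h₀': d/dx-closure on L₀ ⇒ L.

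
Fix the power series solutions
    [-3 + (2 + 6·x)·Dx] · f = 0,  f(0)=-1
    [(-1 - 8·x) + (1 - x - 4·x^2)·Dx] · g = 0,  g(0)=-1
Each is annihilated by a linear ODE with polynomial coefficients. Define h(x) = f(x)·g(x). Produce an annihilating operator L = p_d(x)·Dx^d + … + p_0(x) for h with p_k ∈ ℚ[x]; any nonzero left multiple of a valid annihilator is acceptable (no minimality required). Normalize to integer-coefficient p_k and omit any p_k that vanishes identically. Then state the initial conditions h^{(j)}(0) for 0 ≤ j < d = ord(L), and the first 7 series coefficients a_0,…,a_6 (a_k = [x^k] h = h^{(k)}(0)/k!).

L = (5 + 19·x + 36·x^2) + (-2 - 4·x + 14·x^2 + 24·x^3)·Dx  (order 1).
h: a_k = 1, 5/2, 43/8, 273/16, 4531/128, 28235/256, 242623/1024, …
ICs: h(0) = 1.

f: a_k = -1, -3/2, 9/8, -27/16, 405/128, -1701/256, 15309/1024, …
g: a_k = -1, -1, -5, -9, -29, -65, -181, …
Sym-product of L_f,L_g gives L₀ (≤ ord 1).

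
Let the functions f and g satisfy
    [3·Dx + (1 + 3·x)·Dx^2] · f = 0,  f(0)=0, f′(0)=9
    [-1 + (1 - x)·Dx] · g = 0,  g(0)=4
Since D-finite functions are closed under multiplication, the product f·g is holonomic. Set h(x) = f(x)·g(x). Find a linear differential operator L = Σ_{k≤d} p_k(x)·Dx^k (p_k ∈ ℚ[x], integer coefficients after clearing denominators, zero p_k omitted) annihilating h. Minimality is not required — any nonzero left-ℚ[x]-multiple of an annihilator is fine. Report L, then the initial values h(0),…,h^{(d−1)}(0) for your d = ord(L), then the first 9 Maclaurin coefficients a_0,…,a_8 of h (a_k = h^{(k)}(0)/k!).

f: a_k = 0, 9, -27/2, 27, -243/4, 729/5, -729/2, 6561/7, -19683/8, …
g: a_k = 4, 4, 4, 4, 4, 4, 4, 4, 4, …
Sym-product of L_f,L_g gives L₀ (≤ ord 2).
L = 3 + (-1 + 9·x)·Dx + (-1 - 2·x + 3·x^2)·Dx^2  (order 2).
h: a_k = 0, 36, -18, 90, -153, 2151/5, -5139/5, 95247/35, -498411/70, …
ICs: h(0) = 0, h′(0) = 36.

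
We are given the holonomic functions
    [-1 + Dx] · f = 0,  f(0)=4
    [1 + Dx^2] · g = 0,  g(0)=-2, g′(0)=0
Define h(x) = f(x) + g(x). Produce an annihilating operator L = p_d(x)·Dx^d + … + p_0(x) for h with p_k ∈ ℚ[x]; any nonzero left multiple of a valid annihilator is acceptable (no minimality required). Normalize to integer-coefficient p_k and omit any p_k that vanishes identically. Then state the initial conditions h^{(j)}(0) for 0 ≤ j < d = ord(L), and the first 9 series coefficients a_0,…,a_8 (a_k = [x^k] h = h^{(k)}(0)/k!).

f: a_k = 4, 4, 2, 2/3, 1/6, 1/30, 1/180, 1/1260, 1/10080, …
g: a_k = -2, 0, 1, 0, -1/12, 0, 1/360, 0, -1/20160, …
Sum ⇒ L₀ = lclm(L_f,L_g) in ℚ(x)⟨Dx⟩.
L = -1 + Dx - Dx^2 + Dx^3  (order 3).
h: a_k = 2, 4, 3, 2/3, 1/12, 1/30, 1/120, 1/1260, 1/20160, …
ICs: h(0) = 2, h′(0) = 4, h′′(0) = 6.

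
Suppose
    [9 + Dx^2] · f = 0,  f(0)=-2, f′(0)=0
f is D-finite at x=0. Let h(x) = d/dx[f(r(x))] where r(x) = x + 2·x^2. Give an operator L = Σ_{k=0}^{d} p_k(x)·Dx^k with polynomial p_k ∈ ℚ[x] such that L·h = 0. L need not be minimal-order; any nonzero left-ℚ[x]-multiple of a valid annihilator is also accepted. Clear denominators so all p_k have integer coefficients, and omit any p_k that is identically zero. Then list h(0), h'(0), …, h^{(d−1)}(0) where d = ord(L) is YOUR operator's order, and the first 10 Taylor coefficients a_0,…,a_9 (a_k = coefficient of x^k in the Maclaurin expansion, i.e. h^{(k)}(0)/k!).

L = (57 + 144·x + 864·x^2 + 2304·x^3 + 2304·x^4) + (-12 - 48·x)·Dx + (1 + 8·x + 16·x^2)·Dx^2  (order 2).
h: a_k = 0, 18, 108, 117, -270, -19197/20, -13419/10, 29511/280, 401679/140, 10070649/2240, …
ICs: h(0) = 0, h′(0) = 18.

f: a_k = -2, 0, 9, 0, -27/4, 0, 81/40, 0, -729/2240, 0, …
L₀ from L_f via x↦r, Dx↦r'^{-1}Dx.
h=h₀': d/dx-closure on L₀ ⇒ L.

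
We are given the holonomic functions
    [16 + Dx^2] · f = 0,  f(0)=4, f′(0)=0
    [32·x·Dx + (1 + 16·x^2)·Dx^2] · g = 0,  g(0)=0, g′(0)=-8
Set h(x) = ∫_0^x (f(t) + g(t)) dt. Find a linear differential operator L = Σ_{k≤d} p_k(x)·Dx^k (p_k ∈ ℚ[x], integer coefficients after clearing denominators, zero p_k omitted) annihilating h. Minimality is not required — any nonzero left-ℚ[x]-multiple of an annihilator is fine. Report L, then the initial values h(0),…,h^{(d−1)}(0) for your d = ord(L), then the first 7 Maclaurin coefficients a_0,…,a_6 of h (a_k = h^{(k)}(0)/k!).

L = (-5632·x + 114688·x^3 + 131072·x^5)·Dx^2 + (-16 + 1792·x^2 + 36864·x^4 + 65536·x^6)·Dx^3 + (-352·x + 7168·x^3 + 8192·x^5)·Dx^4 + (-1 + 112·x^2 + 2304·x^4 + 4096·x^6)·Dx^5  (order 5).
h: a_k = 0, 4, -4, -32/3, 32/3, 128/15, -1024/15, …
ICs: h(0) = 0, h′(0) = 4, h′′(0) = -8, h′′′(0) = -64, h′′′′(0) = 256.

f: a_k = 4, 0, -32, 0, 128/3, 0, -1024/45, …
g: a_k = 0, -8, 0, 128/3, 0, -2048/5, 0, …
f+g: L₀ = lclm(L_f,L_g), ord ≤ 2+2.
h=∫₀ˣh₀: take L = L₀·Dx.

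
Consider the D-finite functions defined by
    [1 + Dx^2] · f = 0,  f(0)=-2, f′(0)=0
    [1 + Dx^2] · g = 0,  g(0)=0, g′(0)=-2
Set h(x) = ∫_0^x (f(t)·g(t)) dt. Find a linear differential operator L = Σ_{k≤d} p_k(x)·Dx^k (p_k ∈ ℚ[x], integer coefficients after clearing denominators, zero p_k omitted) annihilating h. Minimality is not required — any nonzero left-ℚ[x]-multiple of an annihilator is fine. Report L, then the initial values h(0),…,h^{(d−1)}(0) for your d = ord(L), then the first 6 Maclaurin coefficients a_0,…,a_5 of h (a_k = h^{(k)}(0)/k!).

f: a_k = -2, 0, 1, 0, -1/12, 0, …
g: a_k = 0, -2, 0, 1/3, 0, -1/60, …
f·g: L₀ = L_f ⊗_s L_g, ord ≤ 2·2.
∫: right-multiply L₀ by Dx.
L = 4·Dx^2 + Dx^4  (order 4).
h: a_k = 0, 0, 2, 0, -2/3, 0, …
ICs: h(0) = 0, h′(0) = 0, h′′(0) = 4, h′′′(0) = 0.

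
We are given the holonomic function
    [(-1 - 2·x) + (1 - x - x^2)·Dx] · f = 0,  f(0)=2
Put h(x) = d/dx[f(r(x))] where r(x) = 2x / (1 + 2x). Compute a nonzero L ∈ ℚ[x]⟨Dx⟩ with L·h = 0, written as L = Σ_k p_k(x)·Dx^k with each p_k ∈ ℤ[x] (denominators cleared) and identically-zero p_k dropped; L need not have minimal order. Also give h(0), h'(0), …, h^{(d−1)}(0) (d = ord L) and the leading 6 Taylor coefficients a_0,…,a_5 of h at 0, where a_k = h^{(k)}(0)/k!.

f: a_k = 2, 2, 4, 6, 10, 16, …
h₀=f(r): pull back L_f along r ⇒ L₀.
Differentiate: ansatz ord ≤ ord L₀ ⇒ L.
L = (4 + 24·x + 96·x^2 + 96·x^3) + (-1 - 10·x - 24·x^2 + 8·x^3 + 48·x^4)·Dx  (order 1).
h: a_k = 4, 16, 0, 128, -320, 1536, …
ICs: h(0) = 4.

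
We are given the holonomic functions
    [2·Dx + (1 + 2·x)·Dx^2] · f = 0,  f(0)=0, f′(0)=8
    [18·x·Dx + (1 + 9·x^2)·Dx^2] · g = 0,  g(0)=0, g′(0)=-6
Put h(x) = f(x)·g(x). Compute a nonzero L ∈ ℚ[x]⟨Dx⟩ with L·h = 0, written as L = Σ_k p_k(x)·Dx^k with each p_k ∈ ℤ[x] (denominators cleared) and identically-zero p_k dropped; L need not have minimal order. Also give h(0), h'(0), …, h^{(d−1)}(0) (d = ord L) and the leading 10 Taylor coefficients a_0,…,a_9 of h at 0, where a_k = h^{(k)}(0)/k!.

f: a_k = 0, 8, -8, 32/3, -16, 128/5, -128/3, 512/7, -128, 2048/9, …
g: a_k = 0, -6, 0, 18, 0, -486/5, 0, 4374/7, 0, -4374, …
h₀=f·g: eliminate ⇒ L₀, order ≤ 2·2.
L = (792 + 3024·x + 22680·x^2 + 102384·x^3 + 174960·x^4 + 151632·x^5 + 104976·x^7)·Dx + (332 + 4752·x + 28908·x^2 + 127008·x^3 + 351216·x^4 + 542376·x^5 + 408240·x^6 + 157464·x^7 + 367416·x^8)·Dx^2 + (44 + 916·x + 6696·x^2 + 27252·x^3 + 85860·x^4 + 193428·x^5 + 279936·x^6 + 224532·x^7 + 157464·x^8 + 209952·x^9)·Dx^3 + (10 + 76·x + 418·x^2 + 1728·x^3 + 5391·x^4 + 12960·x^5 + 24948·x^6 + 34992·x^7 + 29889·x^8 + 26244·x^9 + 26244·x^10)·Dx^4  (order 4).
h: a_k = 0, 0, -48, 48, 80, -48, -3696/5, 3728/5, 3984, -120528/35, …
ICs: h(0) = 0, h′(0) = 0, h′′(0) = -96, h′′′(0) = 288.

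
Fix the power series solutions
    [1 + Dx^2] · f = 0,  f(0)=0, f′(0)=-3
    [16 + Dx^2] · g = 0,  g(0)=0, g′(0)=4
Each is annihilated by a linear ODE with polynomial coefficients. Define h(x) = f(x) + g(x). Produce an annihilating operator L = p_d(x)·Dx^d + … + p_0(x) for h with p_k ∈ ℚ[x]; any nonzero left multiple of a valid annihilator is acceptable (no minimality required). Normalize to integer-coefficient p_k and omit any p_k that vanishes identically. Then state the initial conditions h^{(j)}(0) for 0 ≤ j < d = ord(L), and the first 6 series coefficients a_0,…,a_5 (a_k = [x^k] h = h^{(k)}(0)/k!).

f: a_k = 0, -3, 0, 1/2, 0, -1/40, …
g: a_k = 0, 4, 0, -32/3, 0, 128/15, …
h₀=f+g: left-lcm gives L₀, ord ≤ 4.
L = 16 + 17·Dx^2 + Dx^4  (order 4).
h: a_k = 0, 1, 0, -61/6, 0, 1021/120, …
ICs: h(0) = 0, h′(0) = 1, h′′(0) = 0, h′′′(0) = -61.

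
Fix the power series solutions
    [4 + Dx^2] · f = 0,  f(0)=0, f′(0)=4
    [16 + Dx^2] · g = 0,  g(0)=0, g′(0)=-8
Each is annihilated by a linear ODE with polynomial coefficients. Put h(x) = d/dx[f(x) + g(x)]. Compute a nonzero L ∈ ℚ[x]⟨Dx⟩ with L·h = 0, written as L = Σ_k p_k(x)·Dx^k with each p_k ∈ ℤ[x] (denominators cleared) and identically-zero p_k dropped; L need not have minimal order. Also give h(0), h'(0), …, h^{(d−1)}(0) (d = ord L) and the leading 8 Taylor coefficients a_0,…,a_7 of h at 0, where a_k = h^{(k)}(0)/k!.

L = 64 + 20·Dx^2 + Dx^4  (order 4).
h: a_k = -4, 0, 56, 0, -248/3, 0, 2032/45, 0, …
ICs: h(0) = -4, h′(0) = 0, h′′(0) = 112, h′′′(0) = 0.

f: a_k = 0, 4, 0, -8/3, 0, 8/15, 0, -16/315, …
g: a_k = 0, -8, 0, 64/3, 0, -256/15, 0, 2048/315, …
Weyl lclm of L_f,L_g ⇒ L₀ (ord ≤ 4).
h=h₀': d/dx-closure on L₀ ⇒ L.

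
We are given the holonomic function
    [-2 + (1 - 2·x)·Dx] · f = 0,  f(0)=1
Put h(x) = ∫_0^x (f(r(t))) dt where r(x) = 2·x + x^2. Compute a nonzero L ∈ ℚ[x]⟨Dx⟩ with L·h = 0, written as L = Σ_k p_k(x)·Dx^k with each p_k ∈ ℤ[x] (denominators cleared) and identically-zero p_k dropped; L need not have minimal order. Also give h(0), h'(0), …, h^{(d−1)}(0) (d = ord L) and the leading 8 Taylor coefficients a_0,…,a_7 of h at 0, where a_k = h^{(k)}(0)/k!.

L = (4 + 4·x)·Dx + (-1 + 4·x + 2·x^2)·Dx^2  (order 2).
h: a_k = 0, 1, 2, 6, 20, 356/5, 264, 7048/7, …
ICs: h(0) = 0, h′(0) = 1.

f: a_k = 1, 2, 4, 8, 16, 32, 64, 128, …
f∘r: x↦r, Dx↦Dx/r' in L_f ⇒ L₀.
∫: right-multiply L₀ by Dx.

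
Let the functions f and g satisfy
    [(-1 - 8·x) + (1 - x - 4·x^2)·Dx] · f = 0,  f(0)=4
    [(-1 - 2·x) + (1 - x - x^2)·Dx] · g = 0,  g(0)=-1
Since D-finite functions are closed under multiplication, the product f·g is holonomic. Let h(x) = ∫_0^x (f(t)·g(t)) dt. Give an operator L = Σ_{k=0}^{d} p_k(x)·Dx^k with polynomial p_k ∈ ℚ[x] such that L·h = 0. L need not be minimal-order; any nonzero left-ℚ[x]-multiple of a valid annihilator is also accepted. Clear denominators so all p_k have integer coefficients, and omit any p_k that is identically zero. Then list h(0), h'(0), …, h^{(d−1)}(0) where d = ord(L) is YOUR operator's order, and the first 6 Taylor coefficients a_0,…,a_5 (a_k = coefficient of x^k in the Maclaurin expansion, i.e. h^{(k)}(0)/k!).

L = (-2 - 8·x + 15·x^2 + 16·x^3)·Dx + (1 - 2·x - 4·x^2 + 5·x^3 + 4·x^4)·Dx^2  (order 2).
h: a_k = 0, -4, -4, -32/3, -19, -224/5, …
ICs: h(0) = 0, h′(0) = -4.

f: a_k = 4, 4, 20, 36, 116, 260, …
g: a_k = -1, -1, -2, -3, -5, -8, …
Sym-product of L_f,L_g gives L₀ (≤ ord 1).
∫: right-multiply L₀ by Dx.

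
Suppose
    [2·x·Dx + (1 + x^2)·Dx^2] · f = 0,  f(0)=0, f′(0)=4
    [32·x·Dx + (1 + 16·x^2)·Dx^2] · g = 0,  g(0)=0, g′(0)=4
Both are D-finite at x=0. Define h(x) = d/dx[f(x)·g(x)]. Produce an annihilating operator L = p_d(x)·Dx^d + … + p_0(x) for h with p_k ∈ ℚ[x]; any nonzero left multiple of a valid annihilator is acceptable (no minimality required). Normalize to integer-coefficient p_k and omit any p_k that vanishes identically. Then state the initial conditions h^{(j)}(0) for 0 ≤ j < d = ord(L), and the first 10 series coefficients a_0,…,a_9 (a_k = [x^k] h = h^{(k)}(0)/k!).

L = (-384·x - 10880·x^3 - 16384·x^5 + 34816·x^7 + 98304·x^9) + (-68 - 3916·x^2 - 19584·x^4 - 14336·x^6 + 121856·x^8 + 147456·x^10)·Dx + (-136·x - 2632·x^3 - 6528·x^5 + 16448·x^7 + 69632·x^9 + 49152·x^11)·Dx^2 + (-1 - 34·x^2 - 305·x^4 + 4880·x^8 + 8704·x^10 + 4096·x^12)·Dx^3  (order 3).
h: a_k = 0, 32, 0, -1088/3, 0, 76576/15, 0, -8109952/105, 0, 377392096/315, …
ICs: h(0) = 0, h′(0) = 32, h′′(0) = 0.

f: a_k = 0, 4, 0, -4/3, 0, 4/5, 0, -4/7, 0, 4/9, …
g: a_k = 0, 4, 0, -64/3, 0, 1024/5, 0, -16384/7, 0, 262144/9, …
h₀=f·g: eliminate ⇒ L₀, order ≤ 2·2.
Differentiate: ansatz ord ≤ ord L₀ ⇒ L.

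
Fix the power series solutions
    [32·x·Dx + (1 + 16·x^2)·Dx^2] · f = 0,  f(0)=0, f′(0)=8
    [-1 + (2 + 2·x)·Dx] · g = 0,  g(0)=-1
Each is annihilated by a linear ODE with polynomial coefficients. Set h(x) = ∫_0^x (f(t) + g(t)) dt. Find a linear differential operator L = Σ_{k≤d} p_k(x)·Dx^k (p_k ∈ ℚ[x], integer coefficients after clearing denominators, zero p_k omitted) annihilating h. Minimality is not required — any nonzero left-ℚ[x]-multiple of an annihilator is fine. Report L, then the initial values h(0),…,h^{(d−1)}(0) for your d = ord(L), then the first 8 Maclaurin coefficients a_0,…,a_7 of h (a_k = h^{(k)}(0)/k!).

L = (-64 - 160·x + 3072·x^2 + 1536·x^3)·Dx^2 + (-131 - 256·x + 5920·x^2 + 12288·x^3 + 5376·x^4)·Dx^3 + (-2 + 126·x + 192·x^2 + 2112·x^3 + 3584·x^4 + 1536·x^5)·Dx^4  (order 4).
h: a_k = 0, -1, 15/4, 1/24, -2051/192, 1/128, 174751/2560, 3/1024, …
ICs: h(0) = 0, h′(0) = -1, h′′(0) = 15/2, h′′′(0) = 1/4.

f: a_k = 0, 8, 0, -128/3, 0, 2048/5, 0, -32768/7, …
g: a_k = -1, -1/2, 1/8, -1/16, 5/128, -7/256, 21/1024, -33/2048, …
L₀ := lclm(L_f,L_g); ord L₀ ≤ 2+1.
h=∫h₀ ⇒ L = L₀·Dx.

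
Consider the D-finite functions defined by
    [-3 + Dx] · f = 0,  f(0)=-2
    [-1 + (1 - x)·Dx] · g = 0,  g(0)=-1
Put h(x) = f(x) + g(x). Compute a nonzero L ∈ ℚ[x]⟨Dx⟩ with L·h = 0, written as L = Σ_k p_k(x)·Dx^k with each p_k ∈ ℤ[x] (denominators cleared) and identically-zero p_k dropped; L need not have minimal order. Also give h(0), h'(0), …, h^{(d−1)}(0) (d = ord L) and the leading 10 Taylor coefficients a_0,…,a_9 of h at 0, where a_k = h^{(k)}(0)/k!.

L = (-3 + 9·x) + (7 - 18·x + 9·x^2)·Dx + (-2 + 5·x - 3·x^2)·Dx^2  (order 2).
h: a_k = -3, -7, -10, -10, -31/4, -101/20, -121/40, -523/280, -2969/2240, -2483/2240, …
ICs: h(0) = -3, h′(0) = -7.

f: a_k = -2, -6, -9, -9, -27/4, -81/20, -81/40, -243/280, -729/2240, -243/2240, …
g: a_k = -1, -1, -1, -1, -1, -1, -1, -1, -1, -1, …
f+g: L₀ = lclm(L_f,L_g), ord ≤ 1+1.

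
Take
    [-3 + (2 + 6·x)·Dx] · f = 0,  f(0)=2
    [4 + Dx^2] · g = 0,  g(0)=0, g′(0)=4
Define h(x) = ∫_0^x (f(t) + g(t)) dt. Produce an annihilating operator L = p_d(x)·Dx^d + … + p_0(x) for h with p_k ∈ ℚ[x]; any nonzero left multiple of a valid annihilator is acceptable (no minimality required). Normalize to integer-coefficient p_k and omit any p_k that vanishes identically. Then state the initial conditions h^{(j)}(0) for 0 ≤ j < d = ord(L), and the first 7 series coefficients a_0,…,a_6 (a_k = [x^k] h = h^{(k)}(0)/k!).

L = (-516 - 1152·x - 1728·x^2)·Dx + (56 + 936·x + 3456·x^2 + 3456·x^3)·Dx^2 + (-129 - 288·x - 432·x^2)·Dx^3 + (14 + 234·x + 864·x^2 + 864·x^3)·Dx^4  (order 4).
h: a_k = 0, 2, 7/2, -3/4, 17/96, -81/64, 26539/11520, …
ICs: h(0) = 0, h′(0) = 2, h′′(0) = 7, h′′′(0) = -9/2.

f: a_k = 2, 3, -9/4, 27/8, -405/64, 1701/128, -15309/512, …
g: a_k = 0, 4, 0, -8/3, 0, 8/15, 0, …
f+g: L₀ = lclm(L_f,L_g), ord ≤ 1+2.
h=∫h₀ ⇒ L = L₀·Dx.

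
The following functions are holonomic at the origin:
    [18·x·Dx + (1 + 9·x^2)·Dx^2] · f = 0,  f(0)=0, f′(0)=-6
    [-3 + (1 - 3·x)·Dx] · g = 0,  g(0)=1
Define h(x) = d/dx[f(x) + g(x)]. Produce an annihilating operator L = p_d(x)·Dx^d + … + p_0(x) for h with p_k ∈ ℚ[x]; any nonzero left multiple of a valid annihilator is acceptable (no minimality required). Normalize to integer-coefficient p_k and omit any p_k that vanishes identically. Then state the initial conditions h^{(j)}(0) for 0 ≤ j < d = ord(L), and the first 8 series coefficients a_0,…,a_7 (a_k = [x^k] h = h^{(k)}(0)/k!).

f: a_k = 0, -6, 0, 18, 0, -486/5, 0, 4374/7, …
g: a_k = 1, 3, 9, 27, 81, 243, 729, 2187, …
L₀ := lclm(L_f,L_g); ord L₀ ≤ 2+1.
h=h₀': d/dx-closure on L₀ ⇒ L.
L = (18 - 216·x - 486·x^2) + (-12 + 18·x - 108·x^2 - 486·x^3)·Dx + (1 - 81·x^4)·Dx^2  (order 2).
h: a_k = -3, 18, 135, 324, 729, 4374, 19683, 52488, …
ICs: h(0) = -3, h′(0) = 18.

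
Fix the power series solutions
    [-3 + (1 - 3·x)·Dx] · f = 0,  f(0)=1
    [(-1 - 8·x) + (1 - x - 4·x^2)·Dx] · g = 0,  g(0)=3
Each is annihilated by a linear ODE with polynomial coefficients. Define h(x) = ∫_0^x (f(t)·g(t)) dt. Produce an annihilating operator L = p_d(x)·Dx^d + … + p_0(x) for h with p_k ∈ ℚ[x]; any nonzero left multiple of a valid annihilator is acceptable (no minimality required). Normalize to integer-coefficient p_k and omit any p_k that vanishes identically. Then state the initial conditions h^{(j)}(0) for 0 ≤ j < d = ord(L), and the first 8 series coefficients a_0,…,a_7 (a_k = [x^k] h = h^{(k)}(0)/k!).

L = (-4 - 2·x + 36·x^2)·Dx + (1 - 4·x - x^2 + 12·x^3)·Dx^2  (order 2).
h: a_k = 0, 3, 6, 17, 45, 627/5, 346, 6771/7, …
ICs: h(0) = 0, h′(0) = 3.

f: a_k = 1, 3, 9, 27, 81, 243, 729, 2187, …
g: a_k = 3, 3, 15, 27, 87, 195, 543, 1323, …
Product ⇒ symmetric product L₀, ord ≤ 1.
h=∫h₀ ⇒ L = L₀·Dx.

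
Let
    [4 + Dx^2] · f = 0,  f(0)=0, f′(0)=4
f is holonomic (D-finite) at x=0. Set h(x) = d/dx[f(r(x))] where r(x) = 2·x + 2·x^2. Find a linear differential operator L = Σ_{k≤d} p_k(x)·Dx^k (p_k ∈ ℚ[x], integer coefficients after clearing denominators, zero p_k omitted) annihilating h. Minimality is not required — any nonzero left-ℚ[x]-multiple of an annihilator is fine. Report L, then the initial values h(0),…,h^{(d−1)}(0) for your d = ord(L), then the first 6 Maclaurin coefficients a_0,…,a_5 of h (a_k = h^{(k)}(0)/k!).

f: a_k = 0, 4, 0, -8/3, 0, 8/15, …
f∘r: x↦r, Dx↦Dx/r' in L_f ⇒ L₀.
h=h₀': d/dx-closure on L₀ ⇒ L.
L = (28 + 128·x + 384·x^2 + 512·x^3 + 256·x^4) + (-6 - 12·x)·Dx + (1 + 4·x + 4·x^2)·Dx^2  (order 2).
h: a_k = 8, 16, -64, -256, -704/3, 384, …
ICs: h(0) = 8, h′(0) = 16.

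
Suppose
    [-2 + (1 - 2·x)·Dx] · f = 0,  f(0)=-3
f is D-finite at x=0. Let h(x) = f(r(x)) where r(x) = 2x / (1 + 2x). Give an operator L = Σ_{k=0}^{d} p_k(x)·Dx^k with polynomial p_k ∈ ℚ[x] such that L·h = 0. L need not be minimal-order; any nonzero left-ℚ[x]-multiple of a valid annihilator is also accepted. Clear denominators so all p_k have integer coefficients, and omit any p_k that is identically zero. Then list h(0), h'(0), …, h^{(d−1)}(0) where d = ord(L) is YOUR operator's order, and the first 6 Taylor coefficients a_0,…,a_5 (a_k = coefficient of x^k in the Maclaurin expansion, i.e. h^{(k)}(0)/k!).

f: a_k = -3, -6, -12, -24, -48, -96, …
Substitute x→r, Dx→(1/r')Dx; clear ⇒ L₀.
L = 4 + (-1 + 4·x^2)·Dx  (order 1).
h: a_k = -3, -12, -24, -48, -96, -192, …
ICs: h(0) = -3.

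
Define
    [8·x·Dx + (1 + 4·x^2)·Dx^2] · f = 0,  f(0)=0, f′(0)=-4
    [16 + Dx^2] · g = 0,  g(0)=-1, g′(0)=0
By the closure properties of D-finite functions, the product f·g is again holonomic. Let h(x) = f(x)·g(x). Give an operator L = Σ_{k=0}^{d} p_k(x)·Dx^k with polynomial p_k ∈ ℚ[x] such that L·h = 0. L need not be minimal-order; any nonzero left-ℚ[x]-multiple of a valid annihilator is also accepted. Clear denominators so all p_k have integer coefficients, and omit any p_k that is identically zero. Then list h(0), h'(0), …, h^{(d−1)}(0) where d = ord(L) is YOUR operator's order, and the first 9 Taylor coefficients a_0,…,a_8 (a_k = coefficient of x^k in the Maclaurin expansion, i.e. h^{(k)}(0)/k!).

f: a_k = 0, -4, 0, 16/3, 0, -64/5, 0, 256/7, 0, …
g: a_k = -1, 0, 8, 0, -32/3, 0, 256/45, 0, -512/315, …
h₀=f·g: eliminate ⇒ L₀, order ≤ 2·2.
L = (2560 + 29696·x^2 + 118784·x^4 + 262144·x^6 + 262144·x^8) + (1536·x + 14336·x^3 + 49152·x^5 + 65536·x^7)·Dx + (240 + 3008·x^2 + 13824·x^4 + 32768·x^6 + 32768·x^8)·Dx^2 + (96·x + 896·x^3 + 3072·x^5 + 4096·x^7)·Dx^3 + (5 + 72·x^2 + 400·x^4 + 1024·x^6 + 1024·x^8)·Dx^4  (order 4).
h: a_k = 0, 4, 0, -112/3, 0, 1472/15, 0, -68864/315, 0, …
ICs: h(0) = 0, h′(0) = 4, h′′(0) = 0, h′′′(0) = -224.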